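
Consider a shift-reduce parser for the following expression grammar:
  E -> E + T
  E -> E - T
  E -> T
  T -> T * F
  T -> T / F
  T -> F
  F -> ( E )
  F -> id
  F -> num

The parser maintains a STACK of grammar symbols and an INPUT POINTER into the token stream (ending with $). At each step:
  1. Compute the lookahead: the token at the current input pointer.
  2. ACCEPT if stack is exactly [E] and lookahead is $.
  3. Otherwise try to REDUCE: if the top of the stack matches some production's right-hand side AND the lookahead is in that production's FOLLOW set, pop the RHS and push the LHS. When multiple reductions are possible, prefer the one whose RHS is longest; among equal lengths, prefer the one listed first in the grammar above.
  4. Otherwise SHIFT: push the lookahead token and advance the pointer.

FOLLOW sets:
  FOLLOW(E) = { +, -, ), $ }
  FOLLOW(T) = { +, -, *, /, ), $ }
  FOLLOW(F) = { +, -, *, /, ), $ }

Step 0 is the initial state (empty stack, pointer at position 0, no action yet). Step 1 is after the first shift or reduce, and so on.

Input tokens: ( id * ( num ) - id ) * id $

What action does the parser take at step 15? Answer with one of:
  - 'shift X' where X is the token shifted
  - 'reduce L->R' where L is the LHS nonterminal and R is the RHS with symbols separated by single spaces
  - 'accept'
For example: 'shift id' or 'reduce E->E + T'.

Answer: shift -

Derivation:
Step 1: shift (. Stack=[(] ptr=1 lookahead=id remaining=[id * ( num ) - id ) * id $]
Step 2: shift id. Stack=[( id] ptr=2 lookahead=* remaining=[* ( num ) - id ) * id $]
Step 3: reduce F->id. Stack=[( F] ptr=2 lookahead=* remaining=[* ( num ) - id ) * id $]
Step 4: reduce T->F. Stack=[( T] ptr=2 lookahead=* remaining=[* ( num ) - id ) * id $]
Step 5: shift *. Stack=[( T *] ptr=3 lookahead=( remaining=[( num ) - id ) * id $]
Step 6: shift (. Stack=[( T * (] ptr=4 lookahead=num remaining=[num ) - id ) * id $]
Step 7: shift num. Stack=[( T * ( num] ptr=5 lookahead=) remaining=[) - id ) * id $]
Step 8: reduce F->num. Stack=[( T * ( F] ptr=5 lookahead=) remaining=[) - id ) * id $]
Step 9: reduce T->F. Stack=[( T * ( T] ptr=5 lookahead=) remaining=[) - id ) * id $]
Step 10: reduce E->T. Stack=[( T * ( E] ptr=5 lookahead=) remaining=[) - id ) * id $]
Step 11: shift ). Stack=[( T * ( E )] ptr=6 lookahead=- remaining=[- id ) * id $]
Step 12: reduce F->( E ). Stack=[( T * F] ptr=6 lookahead=- remaining=[- id ) * id $]
Step 13: reduce T->T * F. Stack=[( T] ptr=6 lookahead=- remaining=[- id ) * id $]
Step 14: reduce E->T. Stack=[( E] ptr=6 lookahead=- remaining=[- id ) * id $]
Step 15: shift -. Stack=[( E -] ptr=7 lookahead=id remaining=[id ) * id $]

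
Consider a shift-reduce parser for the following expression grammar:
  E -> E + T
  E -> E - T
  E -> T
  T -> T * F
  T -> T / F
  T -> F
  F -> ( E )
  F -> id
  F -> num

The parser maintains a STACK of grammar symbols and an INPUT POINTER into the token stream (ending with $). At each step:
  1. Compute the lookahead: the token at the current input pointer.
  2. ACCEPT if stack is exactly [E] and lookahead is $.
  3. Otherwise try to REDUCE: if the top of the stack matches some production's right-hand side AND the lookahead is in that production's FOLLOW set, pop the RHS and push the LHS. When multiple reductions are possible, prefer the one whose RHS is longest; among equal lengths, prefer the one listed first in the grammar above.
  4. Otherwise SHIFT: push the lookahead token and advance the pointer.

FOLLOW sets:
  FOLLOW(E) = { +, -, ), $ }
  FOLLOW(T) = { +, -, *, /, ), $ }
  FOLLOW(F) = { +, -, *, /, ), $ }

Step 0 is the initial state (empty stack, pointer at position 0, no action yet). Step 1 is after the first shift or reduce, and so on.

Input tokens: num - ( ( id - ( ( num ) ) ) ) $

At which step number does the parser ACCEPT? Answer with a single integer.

Answer: 35

Derivation:
Step 1: shift num. Stack=[num] ptr=1 lookahead=- remaining=[- ( ( id - ( ( num ) ) ) ) $]
Step 2: reduce F->num. Stack=[F] ptr=1 lookahead=- remaining=[- ( ( id - ( ( num ) ) ) ) $]
Step 3: reduce T->F. Stack=[T] ptr=1 lookahead=- remaining=[- ( ( id - ( ( num ) ) ) ) $]
Step 4: reduce E->T. Stack=[E] ptr=1 lookahead=- remaining=[- ( ( id - ( ( num ) ) ) ) $]
Step 5: shift -. Stack=[E -] ptr=2 lookahead=( remaining=[( ( id - ( ( num ) ) ) ) $]
Step 6: shift (. Stack=[E - (] ptr=3 lookahead=( remaining=[( id - ( ( num ) ) ) ) $]
Step 7: shift (. Stack=[E - ( (] ptr=4 lookahead=id remaining=[id - ( ( num ) ) ) ) $]
Step 8: shift id. Stack=[E - ( ( id] ptr=5 lookahead=- remaining=[- ( ( num ) ) ) ) $]
Step 9: reduce F->id. Stack=[E - ( ( F] ptr=5 lookahead=- remaining=[- ( ( num ) ) ) ) $]
Step 10: reduce T->F. Stack=[E - ( ( T] ptr=5 lookahead=- remaining=[- ( ( num ) ) ) ) $]
Step 11: reduce E->T. Stack=[E - ( ( E] ptr=5 lookahead=- remaining=[- ( ( num ) ) ) ) $]
Step 12: shift -. Stack=[E - ( ( E -] ptr=6 lookahead=( remaining=[( ( num ) ) ) ) $]
Step 13: shift (. Stack=[E - ( ( E - (] ptr=7 lookahead=( remaining=[( num ) ) ) ) $]
Step 14: shift (. Stack=[E - ( ( E - ( (] ptr=8 lookahead=num remaining=[num ) ) ) ) $]
Step 15: shift num. Stack=[E - ( ( E - ( ( num] ptr=9 lookahead=) remaining=[) ) ) ) $]
Step 16: reduce F->num. Stack=[E - ( ( E - ( ( F] ptr=9 lookahead=) remaining=[) ) ) ) $]
Step 17: reduce T->F. Stack=[E - ( ( E - ( ( T] ptr=9 lookahead=) remaining=[) ) ) ) $]
Step 18: reduce E->T. Stack=[E - ( ( E - ( ( E] ptr=9 lookahead=) remaining=[) ) ) ) $]
Step 19: shift ). Stack=[E - ( ( E - ( ( E )] ptr=10 lookahead=) remaining=[) ) ) $]
Step 20: reduce F->( E ). Stack=[E - ( ( E - ( F] ptr=10 lookahead=) remaining=[) ) ) $]
Step 21: reduce T->F. Stack=[E - ( ( E - ( T] ptr=10 lookahead=) remaining=[) ) ) $]
Step 22: reduce E->T. Stack=[E - ( ( E - ( E] ptr=10 lookahead=) remaining=[) ) ) $]
Step 23: shift ). Stack=[E - ( ( E - ( E )] ptr=11 lookahead=) remaining=[) ) $]
Step 24: reduce F->( E ). Stack=[E - ( ( E - F] ptr=11 lookahead=) remaining=[) ) $]
Step 25: reduce T->F. Stack=[E - ( ( E - T] ptr=11 lookahead=) remaining=[) ) $]
Step 26: reduce E->E - T. Stack=[E - ( ( E] ptr=11 lookahead=) remaining=[) ) $]
Step 27: shift ). Stack=[E - ( ( E )] ptr=12 lookahead=) remaining=[) $]
Step 28: reduce F->( E ). Stack=[E - ( F] ptr=12 lookahead=) remaining=[) $]
Step 29: reduce T->F. Stack=[E - ( T] ptr=12 lookahead=) remaining=[) $]
Step 30: reduce E->T. Stack=[E - ( E] ptr=12 lookahead=) remaining=[) $]
Step 31: shift ). Stack=[E - ( E )] ptr=13 lookahead=$ remaining=[$]
Step 32: reduce F->( E ). Stack=[E - F] ptr=13 lookahead=$ remaining=[$]
Step 33: reduce T->F. Stack=[E - T] ptr=13 lookahead=$ remaining=[$]
Step 34: reduce E->E - T. Stack=[E] ptr=13 lookahead=$ remaining=[$]
Step 35: accept. Stack=[E] ptr=13 lookahead=$ remaining=[$]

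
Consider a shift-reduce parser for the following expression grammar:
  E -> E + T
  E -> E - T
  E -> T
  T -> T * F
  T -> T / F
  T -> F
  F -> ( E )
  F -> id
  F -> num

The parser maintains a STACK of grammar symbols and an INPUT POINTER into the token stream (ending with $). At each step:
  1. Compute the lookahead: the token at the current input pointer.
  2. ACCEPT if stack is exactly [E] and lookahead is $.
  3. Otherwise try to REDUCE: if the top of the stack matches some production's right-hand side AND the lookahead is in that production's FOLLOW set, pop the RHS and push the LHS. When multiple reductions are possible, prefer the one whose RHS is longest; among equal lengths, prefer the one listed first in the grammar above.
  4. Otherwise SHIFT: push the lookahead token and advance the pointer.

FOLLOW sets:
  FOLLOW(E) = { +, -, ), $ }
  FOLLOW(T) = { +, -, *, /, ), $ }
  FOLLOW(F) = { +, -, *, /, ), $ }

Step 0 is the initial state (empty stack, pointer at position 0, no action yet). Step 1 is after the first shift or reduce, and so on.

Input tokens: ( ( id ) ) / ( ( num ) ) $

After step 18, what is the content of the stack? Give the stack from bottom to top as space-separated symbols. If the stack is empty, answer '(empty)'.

Step 1: shift (. Stack=[(] ptr=1 lookahead=( remaining=[( id ) ) / ( ( num ) ) $]
Step 2: shift (. Stack=[( (] ptr=2 lookahead=id remaining=[id ) ) / ( ( num ) ) $]
Step 3: shift id. Stack=[( ( id] ptr=3 lookahead=) remaining=[) ) / ( ( num ) ) $]
Step 4: reduce F->id. Stack=[( ( F] ptr=3 lookahead=) remaining=[) ) / ( ( num ) ) $]
Step 5: reduce T->F. Stack=[( ( T] ptr=3 lookahead=) remaining=[) ) / ( ( num ) ) $]
Step 6: reduce E->T. Stack=[( ( E] ptr=3 lookahead=) remaining=[) ) / ( ( num ) ) $]
Step 7: shift ). Stack=[( ( E )] ptr=4 lookahead=) remaining=[) / ( ( num ) ) $]
Step 8: reduce F->( E ). Stack=[( F] ptr=4 lookahead=) remaining=[) / ( ( num ) ) $]
Step 9: reduce T->F. Stack=[( T] ptr=4 lookahead=) remaining=[) / ( ( num ) ) $]
Step 10: reduce E->T. Stack=[( E] ptr=4 lookahead=) remaining=[) / ( ( num ) ) $]
Step 11: shift ). Stack=[( E )] ptr=5 lookahead=/ remaining=[/ ( ( num ) ) $]
Step 12: reduce F->( E ). Stack=[F] ptr=5 lookahead=/ remaining=[/ ( ( num ) ) $]
Step 13: reduce T->F. Stack=[T] ptr=5 lookahead=/ remaining=[/ ( ( num ) ) $]
Step 14: shift /. Stack=[T /] ptr=6 lookahead=( remaining=[( ( num ) ) $]
Step 15: shift (. Stack=[T / (] ptr=7 lookahead=( remaining=[( num ) ) $]
Step 16: shift (. Stack=[T / ( (] ptr=8 lookahead=num remaining=[num ) ) $]
Step 17: shift num. Stack=[T / ( ( num] ptr=9 lookahead=) remaining=[) ) $]
Step 18: reduce F->num. Stack=[T / ( ( F] ptr=9 lookahead=) remaining=[) ) $]

Answer: T / ( ( F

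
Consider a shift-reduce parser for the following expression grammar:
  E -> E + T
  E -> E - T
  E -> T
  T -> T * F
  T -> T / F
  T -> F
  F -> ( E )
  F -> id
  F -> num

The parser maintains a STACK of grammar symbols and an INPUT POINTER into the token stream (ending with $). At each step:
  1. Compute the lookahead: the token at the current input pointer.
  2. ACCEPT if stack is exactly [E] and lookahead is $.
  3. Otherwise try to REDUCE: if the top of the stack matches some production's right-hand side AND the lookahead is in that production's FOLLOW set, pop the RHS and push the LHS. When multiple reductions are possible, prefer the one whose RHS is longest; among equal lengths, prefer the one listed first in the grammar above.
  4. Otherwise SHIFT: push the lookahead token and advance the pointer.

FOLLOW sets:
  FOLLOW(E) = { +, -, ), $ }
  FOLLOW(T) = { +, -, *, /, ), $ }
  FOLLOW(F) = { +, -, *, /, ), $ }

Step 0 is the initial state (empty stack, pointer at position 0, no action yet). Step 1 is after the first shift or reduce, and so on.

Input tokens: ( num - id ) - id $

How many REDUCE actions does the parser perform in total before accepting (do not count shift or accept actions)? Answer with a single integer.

Answer: 12

Derivation:
Step 1: shift (. Stack=[(] ptr=1 lookahead=num remaining=[num - id ) - id $]
Step 2: shift num. Stack=[( num] ptr=2 lookahead=- remaining=[- id ) - id $]
Step 3: reduce F->num. Stack=[( F] ptr=2 lookahead=- remaining=[- id ) - id $]
Step 4: reduce T->F. Stack=[( T] ptr=2 lookahead=- remaining=[- id ) - id $]
Step 5: reduce E->T. Stack=[( E] ptr=2 lookahead=- remaining=[- id ) - id $]
Step 6: shift -. Stack=[( E -] ptr=3 lookahead=id remaining=[id ) - id $]
Step 7: shift id. Stack=[( E - id] ptr=4 lookahead=) remaining=[) - id $]
Step 8: reduce F->id. Stack=[( E - F] ptr=4 lookahead=) remaining=[) - id $]
Step 9: reduce T->F. Stack=[( E - T] ptr=4 lookahead=) remaining=[) - id $]
Step 10: reduce E->E - T. Stack=[( E] ptr=4 lookahead=) remaining=[) - id $]
Step 11: shift ). Stack=[( E )] ptr=5 lookahead=- remaining=[- id $]
Step 12: reduce F->( E ). Stack=[F] ptr=5 lookahead=- remaining=[- id $]
Step 13: reduce T->F. Stack=[T] ptr=5 lookahead=- remaining=[- id $]
Step 14: reduce E->T. Stack=[E] ptr=5 lookahead=- remaining=[- id $]
Step 15: shift -. Stack=[E -] ptr=6 lookahead=id remaining=[id $]
Step 16: shift id. Stack=[E - id] ptr=7 lookahead=$ remaining=[$]
Step 17: reduce F->id. Stack=[E - F] ptr=7 lookahead=$ remaining=[$]
Step 18: reduce T->F. Stack=[E - T] ptr=7 lookahead=$ remaining=[$]
Step 19: reduce E->E - T. Stack=[E] ptr=7 lookahead=$ remaining=[$]
Step 20: accept. Stack=[E] ptr=7 lookahead=$ remaining=[$]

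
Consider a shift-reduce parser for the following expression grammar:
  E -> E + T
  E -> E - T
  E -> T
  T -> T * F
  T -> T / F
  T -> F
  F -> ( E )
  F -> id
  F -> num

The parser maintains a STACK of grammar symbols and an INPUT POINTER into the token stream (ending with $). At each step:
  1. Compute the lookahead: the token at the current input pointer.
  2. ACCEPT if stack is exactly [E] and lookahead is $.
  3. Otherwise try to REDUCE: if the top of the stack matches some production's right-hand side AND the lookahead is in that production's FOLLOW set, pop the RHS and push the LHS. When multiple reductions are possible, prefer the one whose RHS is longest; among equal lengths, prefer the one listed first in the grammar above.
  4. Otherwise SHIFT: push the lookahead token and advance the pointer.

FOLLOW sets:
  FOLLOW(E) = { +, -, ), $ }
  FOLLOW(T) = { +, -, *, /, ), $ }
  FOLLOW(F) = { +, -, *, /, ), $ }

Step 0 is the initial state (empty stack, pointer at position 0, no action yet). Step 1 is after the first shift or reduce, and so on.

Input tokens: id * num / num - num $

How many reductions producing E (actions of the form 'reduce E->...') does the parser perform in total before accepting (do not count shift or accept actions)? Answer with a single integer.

Answer: 2

Derivation:
Step 1: shift id. Stack=[id] ptr=1 lookahead=* remaining=[* num / num - num $]
Step 2: reduce F->id. Stack=[F] ptr=1 lookahead=* remaining=[* num / num - num $]
Step 3: reduce T->F. Stack=[T] ptr=1 lookahead=* remaining=[* num / num - num $]
Step 4: shift *. Stack=[T *] ptr=2 lookahead=num remaining=[num / num - num $]
Step 5: shift num. Stack=[T * num] ptr=3 lookahead=/ remaining=[/ num - num $]
Step 6: reduce F->num. Stack=[T * F] ptr=3 lookahead=/ remaining=[/ num - num $]
Step 7: reduce T->T * F. Stack=[T] ptr=3 lookahead=/ remaining=[/ num - num $]
Step 8: shift /. Stack=[T /] ptr=4 lookahead=num remaining=[num - num $]
Step 9: shift num. Stack=[T / num] ptr=5 lookahead=- remaining=[- num $]
Step 10: reduce F->num. Stack=[T / F] ptr=5 lookahead=- remaining=[- num $]
Step 11: reduce T->T / F. Stack=[T] ptr=5 lookahead=- remaining=[- num $]
Step 12: reduce E->T. Stack=[E] ptr=5 lookahead=- remaining=[- num $]
Step 13: shift -. Stack=[E -] ptr=6 lookahead=num remaining=[num $]
Step 14: shift num. Stack=[E - num] ptr=7 lookahead=$ remaining=[$]
Step 15: reduce F->num. Stack=[E - F] ptr=7 lookahead=$ remaining=[$]
Step 16: reduce T->F. Stack=[E - T] ptr=7 lookahead=$ remaining=[$]
Step 17: reduce E->E - T. Stack=[E] ptr=7 lookahead=$ remaining=[$]
Step 18: accept. Stack=[E] ptr=7 lookahead=$ remaining=[$]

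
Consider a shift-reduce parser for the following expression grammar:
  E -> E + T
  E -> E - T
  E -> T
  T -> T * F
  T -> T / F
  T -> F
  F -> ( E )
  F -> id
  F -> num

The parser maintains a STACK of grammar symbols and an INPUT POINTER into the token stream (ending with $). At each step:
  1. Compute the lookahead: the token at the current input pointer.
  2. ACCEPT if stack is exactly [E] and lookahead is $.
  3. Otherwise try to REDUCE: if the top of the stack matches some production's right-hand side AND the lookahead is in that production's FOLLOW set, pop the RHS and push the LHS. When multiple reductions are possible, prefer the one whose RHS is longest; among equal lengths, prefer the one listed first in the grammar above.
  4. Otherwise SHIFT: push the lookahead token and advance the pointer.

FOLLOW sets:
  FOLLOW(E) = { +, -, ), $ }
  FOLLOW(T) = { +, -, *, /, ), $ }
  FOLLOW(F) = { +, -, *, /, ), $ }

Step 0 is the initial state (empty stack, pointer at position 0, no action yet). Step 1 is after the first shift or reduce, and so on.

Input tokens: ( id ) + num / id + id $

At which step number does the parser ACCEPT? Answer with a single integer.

Answer: 24

Derivation:
Step 1: shift (. Stack=[(] ptr=1 lookahead=id remaining=[id ) + num / id + id $]
Step 2: shift id. Stack=[( id] ptr=2 lookahead=) remaining=[) + num / id + id $]
Step 3: reduce F->id. Stack=[( F] ptr=2 lookahead=) remaining=[) + num / id + id $]
Step 4: reduce T->F. Stack=[( T] ptr=2 lookahead=) remaining=[) + num / id + id $]
Step 5: reduce E->T. Stack=[( E] ptr=2 lookahead=) remaining=[) + num / id + id $]
Step 6: shift ). Stack=[( E )] ptr=3 lookahead=+ remaining=[+ num / id + id $]
Step 7: reduce F->( E ). Stack=[F] ptr=3 lookahead=+ remaining=[+ num / id + id $]
Step 8: reduce T->F. Stack=[T] ptr=3 lookahead=+ remaining=[+ num / id + id $]
Step 9: reduce E->T. Stack=[E] ptr=3 lookahead=+ remaining=[+ num / id + id $]
Step 10: shift +. Stack=[E +] ptr=4 lookahead=num remaining=[num / id + id $]
Step 11: shift num. Stack=[E + num] ptr=5 lookahead=/ remaining=[/ id + id $]
Step 12: reduce F->num. Stack=[E + F] ptr=5 lookahead=/ remaining=[/ id + id $]
Step 13: reduce T->F. Stack=[E + T] ptr=5 lookahead=/ remaining=[/ id + id $]
Step 14: shift /. Stack=[E + T /] ptr=6 lookahead=id remaining=[id + id $]
Step 15: shift id. Stack=[E + T / id] ptr=7 lookahead=+ remaining=[+ id $]
Step 16: reduce F->id. Stack=[E + T / F] ptr=7 lookahead=+ remaining=[+ id $]
Step 17: reduce T->T / F. Stack=[E + T] ptr=7 lookahead=+ remaining=[+ id $]
Step 18: reduce E->E + T. Stack=[E] ptr=7 lookahead=+ remaining=[+ id $]
Step 19: shift +. Stack=[E +] ptr=8 lookahead=id remaining=[id $]
Step 20: shift id. Stack=[E + id] ptr=9 lookahead=$ remaining=[$]
Step 21: reduce F->id. Stack=[E + F] ptr=9 lookahead=$ remaining=[$]
Step 22: reduce T->F. Stack=[E + T] ptr=9 lookahead=$ remaining=[$]
Step 23: reduce E->E + T. Stack=[E] ptr=9 lookahead=$ remaining=[$]
Step 24: accept. Stack=[E] ptr=9 lookahead=$ remaining=[$]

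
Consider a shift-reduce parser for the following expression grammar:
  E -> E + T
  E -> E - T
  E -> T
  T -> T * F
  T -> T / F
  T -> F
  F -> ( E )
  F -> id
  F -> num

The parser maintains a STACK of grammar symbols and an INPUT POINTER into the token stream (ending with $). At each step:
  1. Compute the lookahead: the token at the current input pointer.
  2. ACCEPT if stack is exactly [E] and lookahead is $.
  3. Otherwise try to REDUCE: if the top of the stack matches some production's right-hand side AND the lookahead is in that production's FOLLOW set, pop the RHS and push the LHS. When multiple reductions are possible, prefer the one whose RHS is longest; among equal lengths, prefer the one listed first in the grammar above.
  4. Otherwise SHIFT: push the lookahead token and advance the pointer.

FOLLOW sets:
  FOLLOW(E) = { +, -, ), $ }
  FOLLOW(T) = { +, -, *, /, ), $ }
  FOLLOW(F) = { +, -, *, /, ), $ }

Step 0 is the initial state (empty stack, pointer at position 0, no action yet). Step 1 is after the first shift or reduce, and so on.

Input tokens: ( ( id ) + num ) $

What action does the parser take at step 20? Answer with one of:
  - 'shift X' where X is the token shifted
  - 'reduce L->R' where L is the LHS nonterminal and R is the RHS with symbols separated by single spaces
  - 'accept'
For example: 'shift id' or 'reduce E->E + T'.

Answer: accept

Derivation:
Step 1: shift (. Stack=[(] ptr=1 lookahead=( remaining=[( id ) + num ) $]
Step 2: shift (. Stack=[( (] ptr=2 lookahead=id remaining=[id ) + num ) $]
Step 3: shift id. Stack=[( ( id] ptr=3 lookahead=) remaining=[) + num ) $]
Step 4: reduce F->id. Stack=[( ( F] ptr=3 lookahead=) remaining=[) + num ) $]
Step 5: reduce T->F. Stack=[( ( T] ptr=3 lookahead=) remaining=[) + num ) $]
Step 6: reduce E->T. Stack=[( ( E] ptr=3 lookahead=) remaining=[) + num ) $]
Step 7: shift ). Stack=[( ( E )] ptr=4 lookahead=+ remaining=[+ num ) $]
Step 8: reduce F->( E ). Stack=[( F] ptr=4 lookahead=+ remaining=[+ num ) $]
Step 9: reduce T->F. Stack=[( T] ptr=4 lookahead=+ remaining=[+ num ) $]
Step 10: reduce E->T. Stack=[( E] ptr=4 lookahead=+ remaining=[+ num ) $]
Step 11: shift +. Stack=[( E +] ptr=5 lookahead=num remaining=[num ) $]
Step 12: shift num. Stack=[( E + num] ptr=6 lookahead=) remaining=[) $]
Step 13: reduce F->num. Stack=[( E + F] ptr=6 lookahead=) remaining=[) $]
Step 14: reduce T->F. Stack=[( E + T] ptr=6 lookahead=) remaining=[) $]
Step 15: reduce E->E + T. Stack=[( E] ptr=6 lookahead=) remaining=[) $]
Step 16: shift ). Stack=[( E )] ptr=7 lookahead=$ remaining=[$]
Step 17: reduce F->( E ). Stack=[F] ptr=7 lookahead=$ remaining=[$]
Step 18: reduce T->F. Stack=[T] ptr=7 lookahead=$ remaining=[$]
Step 19: reduce E->T. Stack=[E] ptr=7 lookahead=$ remaining=[$]
Step 20: accept. Stack=[E] ptr=7 lookahead=$ remaining=[$]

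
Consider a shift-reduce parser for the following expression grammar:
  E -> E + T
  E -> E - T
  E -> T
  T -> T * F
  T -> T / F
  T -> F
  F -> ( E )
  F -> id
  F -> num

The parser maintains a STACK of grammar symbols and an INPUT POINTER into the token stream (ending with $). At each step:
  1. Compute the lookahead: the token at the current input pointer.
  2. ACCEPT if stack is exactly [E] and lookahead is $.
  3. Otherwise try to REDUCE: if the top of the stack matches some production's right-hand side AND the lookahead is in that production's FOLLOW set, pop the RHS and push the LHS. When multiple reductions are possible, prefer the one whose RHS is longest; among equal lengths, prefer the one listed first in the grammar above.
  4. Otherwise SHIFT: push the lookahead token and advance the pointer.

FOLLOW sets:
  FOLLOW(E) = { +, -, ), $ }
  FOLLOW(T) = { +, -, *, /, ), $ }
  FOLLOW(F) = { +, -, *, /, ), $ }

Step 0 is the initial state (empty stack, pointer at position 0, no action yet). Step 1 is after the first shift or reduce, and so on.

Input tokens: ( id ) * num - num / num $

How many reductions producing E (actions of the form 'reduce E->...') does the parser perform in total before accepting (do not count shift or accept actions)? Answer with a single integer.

Answer: 3

Derivation:
Step 1: shift (. Stack=[(] ptr=1 lookahead=id remaining=[id ) * num - num / num $]
Step 2: shift id. Stack=[( id] ptr=2 lookahead=) remaining=[) * num - num / num $]
Step 3: reduce F->id. Stack=[( F] ptr=2 lookahead=) remaining=[) * num - num / num $]
Step 4: reduce T->F. Stack=[( T] ptr=2 lookahead=) remaining=[) * num - num / num $]
Step 5: reduce E->T. Stack=[( E] ptr=2 lookahead=) remaining=[) * num - num / num $]
Step 6: shift ). Stack=[( E )] ptr=3 lookahead=* remaining=[* num - num / num $]
Step 7: reduce F->( E ). Stack=[F] ptr=3 lookahead=* remaining=[* num - num / num $]
Step 8: reduce T->F. Stack=[T] ptr=3 lookahead=* remaining=[* num - num / num $]
Step 9: shift *. Stack=[T *] ptr=4 lookahead=num remaining=[num - num / num $]
Step 10: shift num. Stack=[T * num] ptr=5 lookahead=- remaining=[- num / num $]
Step 11: reduce F->num. Stack=[T * F] ptr=5 lookahead=- remaining=[- num / num $]
Step 12: reduce T->T * F. Stack=[T] ptr=5 lookahead=- remaining=[- num / num $]
Step 13: reduce E->T. Stack=[E] ptr=5 lookahead=- remaining=[- num / num $]
Step 14: shift -. Stack=[E -] ptr=6 lookahead=num remaining=[num / num $]
Step 15: shift num. Stack=[E - num] ptr=7 lookahead=/ remaining=[/ num $]
Step 16: reduce F->num. Stack=[E - F] ptr=7 lookahead=/ remaining=[/ num $]
Step 17: reduce T->F. Stack=[E - T] ptr=7 lookahead=/ remaining=[/ num $]
Step 18: shift /. Stack=[E - T /] ptr=8 lookahead=num remaining=[num $]
Step 19: shift num. Stack=[E - T / num] ptr=9 lookahead=$ remaining=[$]
Step 20: reduce F->num. Stack=[E - T / F] ptr=9 lookahead=$ remaining=[$]
Step 21: reduce T->T / F. Stack=[E - T] ptr=9 lookahead=$ remaining=[$]
Step 22: reduce E->E - T. Stack=[E] ptr=9 lookahead=$ remaining=[$]
Step 23: accept. Stack=[E] ptr=9 lookahead=$ remaining=[$]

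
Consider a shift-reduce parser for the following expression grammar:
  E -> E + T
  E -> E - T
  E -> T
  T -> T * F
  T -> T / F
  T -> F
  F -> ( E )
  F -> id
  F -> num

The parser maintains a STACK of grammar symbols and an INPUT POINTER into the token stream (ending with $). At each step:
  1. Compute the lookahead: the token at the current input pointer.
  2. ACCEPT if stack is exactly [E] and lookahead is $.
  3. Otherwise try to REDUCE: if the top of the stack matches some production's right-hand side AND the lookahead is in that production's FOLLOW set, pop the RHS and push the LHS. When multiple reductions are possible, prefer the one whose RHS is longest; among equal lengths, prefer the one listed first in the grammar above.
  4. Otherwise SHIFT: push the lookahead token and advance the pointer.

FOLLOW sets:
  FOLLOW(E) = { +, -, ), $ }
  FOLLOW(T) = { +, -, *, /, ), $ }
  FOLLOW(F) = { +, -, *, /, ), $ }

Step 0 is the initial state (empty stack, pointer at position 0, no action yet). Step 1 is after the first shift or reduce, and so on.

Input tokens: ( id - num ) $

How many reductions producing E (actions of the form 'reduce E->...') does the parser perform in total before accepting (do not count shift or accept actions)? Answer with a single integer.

Answer: 3

Derivation:
Step 1: shift (. Stack=[(] ptr=1 lookahead=id remaining=[id - num ) $]
Step 2: shift id. Stack=[( id] ptr=2 lookahead=- remaining=[- num ) $]
Step 3: reduce F->id. Stack=[( F] ptr=2 lookahead=- remaining=[- num ) $]
Step 4: reduce T->F. Stack=[( T] ptr=2 lookahead=- remaining=[- num ) $]
Step 5: reduce E->T. Stack=[( E] ptr=2 lookahead=- remaining=[- num ) $]
Step 6: shift -. Stack=[( E -] ptr=3 lookahead=num remaining=[num ) $]
Step 7: shift num. Stack=[( E - num] ptr=4 lookahead=) remaining=[) $]
Step 8: reduce F->num. Stack=[( E - F] ptr=4 lookahead=) remaining=[) $]
Step 9: reduce T->F. Stack=[( E - T] ptr=4 lookahead=) remaining=[) $]
Step 10: reduce E->E - T. Stack=[( E] ptr=4 lookahead=) remaining=[) $]
Step 11: shift ). Stack=[( E )] ptr=5 lookahead=$ remaining=[$]
Step 12: reduce F->( E ). Stack=[F] ptr=5 lookahead=$ remaining=[$]
Step 13: reduce T->F. Stack=[T] ptr=5 lookahead=$ remaining=[$]
Step 14: reduce E->T. Stack=[E] ptr=5 lookahead=$ remaining=[$]
Step 15: accept. Stack=[E] ptr=5 lookahead=$ remaining=[$]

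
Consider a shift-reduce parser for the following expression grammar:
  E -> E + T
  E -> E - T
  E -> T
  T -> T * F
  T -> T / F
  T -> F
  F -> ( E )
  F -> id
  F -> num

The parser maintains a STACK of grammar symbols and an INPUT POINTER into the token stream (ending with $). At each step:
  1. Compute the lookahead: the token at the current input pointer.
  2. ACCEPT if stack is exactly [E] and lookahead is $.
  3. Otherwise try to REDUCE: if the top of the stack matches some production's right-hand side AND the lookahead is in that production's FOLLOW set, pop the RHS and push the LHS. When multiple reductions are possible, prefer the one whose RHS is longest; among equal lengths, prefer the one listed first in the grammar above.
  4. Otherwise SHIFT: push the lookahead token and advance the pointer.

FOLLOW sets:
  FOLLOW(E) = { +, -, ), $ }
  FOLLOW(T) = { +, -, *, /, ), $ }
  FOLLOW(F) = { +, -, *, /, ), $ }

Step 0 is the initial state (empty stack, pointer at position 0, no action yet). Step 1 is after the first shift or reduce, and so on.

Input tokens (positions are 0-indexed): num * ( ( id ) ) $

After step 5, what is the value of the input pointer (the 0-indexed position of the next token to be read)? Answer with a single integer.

Step 1: shift num. Stack=[num] ptr=1 lookahead=* remaining=[* ( ( id ) ) $]
Step 2: reduce F->num. Stack=[F] ptr=1 lookahead=* remaining=[* ( ( id ) ) $]
Step 3: reduce T->F. Stack=[T] ptr=1 lookahead=* remaining=[* ( ( id ) ) $]
Step 4: shift *. Stack=[T *] ptr=2 lookahead=( remaining=[( ( id ) ) $]
Step 5: shift (. Stack=[T * (] ptr=3 lookahead=( remaining=[( id ) ) $]

Answer: 3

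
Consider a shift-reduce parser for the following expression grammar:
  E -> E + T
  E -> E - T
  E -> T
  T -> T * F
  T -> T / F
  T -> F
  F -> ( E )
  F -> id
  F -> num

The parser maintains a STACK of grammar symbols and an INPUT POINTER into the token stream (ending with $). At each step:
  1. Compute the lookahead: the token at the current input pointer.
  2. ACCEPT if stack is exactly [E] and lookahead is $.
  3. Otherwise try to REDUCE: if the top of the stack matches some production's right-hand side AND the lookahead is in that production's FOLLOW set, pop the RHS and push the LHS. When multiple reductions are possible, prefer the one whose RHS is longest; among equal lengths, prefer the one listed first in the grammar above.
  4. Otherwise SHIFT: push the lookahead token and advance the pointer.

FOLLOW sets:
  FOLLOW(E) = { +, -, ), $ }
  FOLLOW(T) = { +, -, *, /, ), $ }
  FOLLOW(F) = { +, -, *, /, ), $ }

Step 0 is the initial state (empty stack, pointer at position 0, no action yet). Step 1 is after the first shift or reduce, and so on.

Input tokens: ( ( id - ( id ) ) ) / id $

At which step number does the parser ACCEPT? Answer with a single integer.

Step 1: shift (. Stack=[(] ptr=1 lookahead=( remaining=[( id - ( id ) ) ) / id $]
Step 2: shift (. Stack=[( (] ptr=2 lookahead=id remaining=[id - ( id ) ) ) / id $]
Step 3: shift id. Stack=[( ( id] ptr=3 lookahead=- remaining=[- ( id ) ) ) / id $]
Step 4: reduce F->id. Stack=[( ( F] ptr=3 lookahead=- remaining=[- ( id ) ) ) / id $]
Step 5: reduce T->F. Stack=[( ( T] ptr=3 lookahead=- remaining=[- ( id ) ) ) / id $]
Step 6: reduce E->T. Stack=[( ( E] ptr=3 lookahead=- remaining=[- ( id ) ) ) / id $]
Step 7: shift -. Stack=[( ( E -] ptr=4 lookahead=( remaining=[( id ) ) ) / id $]
Step 8: shift (. Stack=[( ( E - (] ptr=5 lookahead=id remaining=[id ) ) ) / id $]
Step 9: shift id. Stack=[( ( E - ( id] ptr=6 lookahead=) remaining=[) ) ) / id $]
Step 10: reduce F->id. Stack=[( ( E - ( F] ptr=6 lookahead=) remaining=[) ) ) / id $]
Step 11: reduce T->F. Stack=[( ( E - ( T] ptr=6 lookahead=) remaining=[) ) ) / id $]
Step 12: reduce E->T. Stack=[( ( E - ( E] ptr=6 lookahead=) remaining=[) ) ) / id $]
Step 13: shift ). Stack=[( ( E - ( E )] ptr=7 lookahead=) remaining=[) ) / id $]
Step 14: reduce F->( E ). Stack=[( ( E - F] ptr=7 lookahead=) remaining=[) ) / id $]
Step 15: reduce T->F. Stack=[( ( E - T] ptr=7 lookahead=) remaining=[) ) / id $]
Step 16: reduce E->E - T. Stack=[( ( E] ptr=7 lookahead=) remaining=[) ) / id $]
Step 17: shift ). Stack=[( ( E )] ptr=8 lookahead=) remaining=[) / id $]
Step 18: reduce F->( E ). Stack=[( F] ptr=8 lookahead=) remaining=[) / id $]
Step 19: reduce T->F. Stack=[( T] ptr=8 lookahead=) remaining=[) / id $]
Step 20: reduce E->T. Stack=[( E] ptr=8 lookahead=) remaining=[) / id $]
Step 21: shift ). Stack=[( E )] ptr=9 lookahead=/ remaining=[/ id $]
Step 22: reduce F->( E ). Stack=[F] ptr=9 lookahead=/ remaining=[/ id $]
Step 23: reduce T->F. Stack=[T] ptr=9 lookahead=/ remaining=[/ id $]
Step 24: shift /. Stack=[T /] ptr=10 lookahead=id remaining=[id $]
Step 25: shift id. Stack=[T / id] ptr=11 lookahead=$ remaining=[$]
Step 26: reduce F->id. Stack=[T / F] ptr=11 lookahead=$ remaining=[$]
Step 27: reduce T->T / F. Stack=[T] ptr=11 lookahead=$ remaining=[$]
Step 28: reduce E->T. Stack=[E] ptr=11 lookahead=$ remaining=[$]
Step 29: accept. Stack=[E] ptr=11 lookahead=$ remaining=[$]

Answer: 29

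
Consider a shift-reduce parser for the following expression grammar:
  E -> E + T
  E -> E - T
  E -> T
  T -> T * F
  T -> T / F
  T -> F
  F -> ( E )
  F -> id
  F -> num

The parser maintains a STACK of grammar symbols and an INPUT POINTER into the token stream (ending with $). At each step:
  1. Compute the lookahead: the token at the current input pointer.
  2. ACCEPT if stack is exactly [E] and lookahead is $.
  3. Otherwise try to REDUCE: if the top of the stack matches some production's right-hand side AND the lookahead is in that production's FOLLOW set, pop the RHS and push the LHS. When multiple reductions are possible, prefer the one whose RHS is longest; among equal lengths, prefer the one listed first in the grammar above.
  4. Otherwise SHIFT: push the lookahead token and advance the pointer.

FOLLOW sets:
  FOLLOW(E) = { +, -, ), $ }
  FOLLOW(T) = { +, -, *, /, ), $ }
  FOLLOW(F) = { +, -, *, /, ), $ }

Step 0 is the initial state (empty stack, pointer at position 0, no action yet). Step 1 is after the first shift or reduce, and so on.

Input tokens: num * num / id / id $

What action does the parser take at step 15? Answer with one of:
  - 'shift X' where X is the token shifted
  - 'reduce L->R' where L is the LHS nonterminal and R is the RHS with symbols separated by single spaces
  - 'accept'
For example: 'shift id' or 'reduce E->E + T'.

Answer: reduce T->T / F

Derivation:
Step 1: shift num. Stack=[num] ptr=1 lookahead=* remaining=[* num / id / id $]
Step 2: reduce F->num. Stack=[F] ptr=1 lookahead=* remaining=[* num / id / id $]
Step 3: reduce T->F. Stack=[T] ptr=1 lookahead=* remaining=[* num / id / id $]
Step 4: shift *. Stack=[T *] ptr=2 lookahead=num remaining=[num / id / id $]
Step 5: shift num. Stack=[T * num] ptr=3 lookahead=/ remaining=[/ id / id $]
Step 6: reduce F->num. Stack=[T * F] ptr=3 lookahead=/ remaining=[/ id / id $]
Step 7: reduce T->T * F. Stack=[T] ptr=3 lookahead=/ remaining=[/ id / id $]
Step 8: shift /. Stack=[T /] ptr=4 lookahead=id remaining=[id / id $]
Step 9: shift id. Stack=[T / id] ptr=5 lookahead=/ remaining=[/ id $]
Step 10: reduce F->id. Stack=[T / F] ptr=5 lookahead=/ remaining=[/ id $]
Step 11: reduce T->T / F. Stack=[T] ptr=5 lookahead=/ remaining=[/ id $]
Step 12: shift /. Stack=[T /] ptr=6 lookahead=id remaining=[id $]
Step 13: shift id. Stack=[T / id] ptr=7 lookahead=$ remaining=[$]
Step 14: reduce F->id. Stack=[T / F] ptr=7 lookahead=$ remaining=[$]
Step 15: reduce T->T / F. Stack=[T] ptr=7 lookahead=$ remaining=[$]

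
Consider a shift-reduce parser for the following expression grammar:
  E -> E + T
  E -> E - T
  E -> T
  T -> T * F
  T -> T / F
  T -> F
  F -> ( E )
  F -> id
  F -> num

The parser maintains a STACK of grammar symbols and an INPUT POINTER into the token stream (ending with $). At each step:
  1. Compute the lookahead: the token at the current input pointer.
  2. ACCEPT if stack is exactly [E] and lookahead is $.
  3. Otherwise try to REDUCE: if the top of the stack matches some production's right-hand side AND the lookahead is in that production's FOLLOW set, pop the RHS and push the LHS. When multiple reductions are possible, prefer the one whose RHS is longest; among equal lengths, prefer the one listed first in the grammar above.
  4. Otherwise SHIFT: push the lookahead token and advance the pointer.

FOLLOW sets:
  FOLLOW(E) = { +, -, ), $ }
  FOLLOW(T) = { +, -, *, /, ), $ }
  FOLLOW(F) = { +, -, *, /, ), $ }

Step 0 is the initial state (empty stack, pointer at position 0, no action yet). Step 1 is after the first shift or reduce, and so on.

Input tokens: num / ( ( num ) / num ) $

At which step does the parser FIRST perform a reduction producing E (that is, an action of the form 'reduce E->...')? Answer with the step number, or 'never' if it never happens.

Step 1: shift num. Stack=[num] ptr=1 lookahead=/ remaining=[/ ( ( num ) / num ) $]
Step 2: reduce F->num. Stack=[F] ptr=1 lookahead=/ remaining=[/ ( ( num ) / num ) $]
Step 3: reduce T->F. Stack=[T] ptr=1 lookahead=/ remaining=[/ ( ( num ) / num ) $]
Step 4: shift /. Stack=[T /] ptr=2 lookahead=( remaining=[( ( num ) / num ) $]
Step 5: shift (. Stack=[T / (] ptr=3 lookahead=( remaining=[( num ) / num ) $]
Step 6: shift (. Stack=[T / ( (] ptr=4 lookahead=num remaining=[num ) / num ) $]
Step 7: shift num. Stack=[T / ( ( num] ptr=5 lookahead=) remaining=[) / num ) $]
Step 8: reduce F->num. Stack=[T / ( ( F] ptr=5 lookahead=) remaining=[) / num ) $]
Step 9: reduce T->F. Stack=[T / ( ( T] ptr=5 lookahead=) remaining=[) / num ) $]
Step 10: reduce E->T. Stack=[T / ( ( E] ptr=5 lookahead=) remaining=[) / num ) $]

Answer: 10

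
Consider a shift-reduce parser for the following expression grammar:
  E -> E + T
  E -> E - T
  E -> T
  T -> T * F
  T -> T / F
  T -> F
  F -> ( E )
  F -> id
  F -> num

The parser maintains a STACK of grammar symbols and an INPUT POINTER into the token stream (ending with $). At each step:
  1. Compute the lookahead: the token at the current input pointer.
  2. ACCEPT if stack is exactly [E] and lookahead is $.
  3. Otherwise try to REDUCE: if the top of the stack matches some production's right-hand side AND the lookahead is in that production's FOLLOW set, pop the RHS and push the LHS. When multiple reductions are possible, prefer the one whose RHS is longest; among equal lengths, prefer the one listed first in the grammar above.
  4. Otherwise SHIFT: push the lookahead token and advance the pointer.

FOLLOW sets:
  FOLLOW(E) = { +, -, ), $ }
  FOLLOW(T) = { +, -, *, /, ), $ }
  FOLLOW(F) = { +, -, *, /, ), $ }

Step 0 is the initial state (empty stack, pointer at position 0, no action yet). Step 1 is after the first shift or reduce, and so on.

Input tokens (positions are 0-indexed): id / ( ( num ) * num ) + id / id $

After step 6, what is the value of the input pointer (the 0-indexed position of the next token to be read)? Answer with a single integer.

Step 1: shift id. Stack=[id] ptr=1 lookahead=/ remaining=[/ ( ( num ) * num ) + id / id $]
Step 2: reduce F->id. Stack=[F] ptr=1 lookahead=/ remaining=[/ ( ( num ) * num ) + id / id $]
Step 3: reduce T->F. Stack=[T] ptr=1 lookahead=/ remaining=[/ ( ( num ) * num ) + id / id $]
Step 4: shift /. Stack=[T /] ptr=2 lookahead=( remaining=[( ( num ) * num ) + id / id $]
Step 5: shift (. Stack=[T / (] ptr=3 lookahead=( remaining=[( num ) * num ) + id / id $]
Step 6: shift (. Stack=[T / ( (] ptr=4 lookahead=num remaining=[num ) * num ) + id / id $]

Answer: 4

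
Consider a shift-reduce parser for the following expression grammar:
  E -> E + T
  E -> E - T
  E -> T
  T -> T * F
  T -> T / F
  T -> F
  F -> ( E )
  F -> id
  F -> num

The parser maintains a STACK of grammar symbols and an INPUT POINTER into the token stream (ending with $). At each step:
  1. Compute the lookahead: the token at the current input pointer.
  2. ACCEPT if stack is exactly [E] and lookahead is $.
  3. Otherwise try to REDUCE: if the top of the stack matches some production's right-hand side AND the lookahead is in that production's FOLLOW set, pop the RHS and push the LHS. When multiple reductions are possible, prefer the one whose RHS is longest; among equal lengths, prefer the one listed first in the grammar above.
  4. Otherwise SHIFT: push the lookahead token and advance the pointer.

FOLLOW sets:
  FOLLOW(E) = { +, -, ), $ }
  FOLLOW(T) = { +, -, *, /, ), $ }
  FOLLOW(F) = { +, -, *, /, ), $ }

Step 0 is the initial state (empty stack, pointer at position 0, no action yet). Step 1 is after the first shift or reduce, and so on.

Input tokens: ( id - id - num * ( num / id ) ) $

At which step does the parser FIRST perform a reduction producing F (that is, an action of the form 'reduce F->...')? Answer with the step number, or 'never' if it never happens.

Step 1: shift (. Stack=[(] ptr=1 lookahead=id remaining=[id - id - num * ( num / id ) ) $]
Step 2: shift id. Stack=[( id] ptr=2 lookahead=- remaining=[- id - num * ( num / id ) ) $]
Step 3: reduce F->id. Stack=[( F] ptr=2 lookahead=- remaining=[- id - num * ( num / id ) ) $]

Answer: 3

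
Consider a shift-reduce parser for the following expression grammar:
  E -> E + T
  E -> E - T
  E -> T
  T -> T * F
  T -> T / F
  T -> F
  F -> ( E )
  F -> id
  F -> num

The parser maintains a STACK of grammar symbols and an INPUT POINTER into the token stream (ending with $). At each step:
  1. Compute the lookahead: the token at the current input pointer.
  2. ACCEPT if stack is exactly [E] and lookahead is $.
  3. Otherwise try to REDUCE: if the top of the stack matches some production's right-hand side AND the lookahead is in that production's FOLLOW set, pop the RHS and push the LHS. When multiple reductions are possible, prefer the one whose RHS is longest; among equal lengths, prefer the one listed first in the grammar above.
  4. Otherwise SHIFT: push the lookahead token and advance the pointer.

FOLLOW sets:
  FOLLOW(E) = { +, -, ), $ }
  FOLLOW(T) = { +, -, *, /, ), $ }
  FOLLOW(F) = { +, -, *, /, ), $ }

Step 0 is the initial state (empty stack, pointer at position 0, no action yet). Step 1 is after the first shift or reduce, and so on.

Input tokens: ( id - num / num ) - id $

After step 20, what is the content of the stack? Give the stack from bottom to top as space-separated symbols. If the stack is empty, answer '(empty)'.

Step 1: shift (. Stack=[(] ptr=1 lookahead=id remaining=[id - num / num ) - id $]
Step 2: shift id. Stack=[( id] ptr=2 lookahead=- remaining=[- num / num ) - id $]
Step 3: reduce F->id. Stack=[( F] ptr=2 lookahead=- remaining=[- num / num ) - id $]
Step 4: reduce T->F. Stack=[( T] ptr=2 lookahead=- remaining=[- num / num ) - id $]
Step 5: reduce E->T. Stack=[( E] ptr=2 lookahead=- remaining=[- num / num ) - id $]
Step 6: shift -. Stack=[( E -] ptr=3 lookahead=num remaining=[num / num ) - id $]
Step 7: shift num. Stack=[( E - num] ptr=4 lookahead=/ remaining=[/ num ) - id $]
Step 8: reduce F->num. Stack=[( E - F] ptr=4 lookahead=/ remaining=[/ num ) - id $]
Step 9: reduce T->F. Stack=[( E - T] ptr=4 lookahead=/ remaining=[/ num ) - id $]
Step 10: shift /. Stack=[( E - T /] ptr=5 lookahead=num remaining=[num ) - id $]
Step 11: shift num. Stack=[( E - T / num] ptr=6 lookahead=) remaining=[) - id $]
Step 12: reduce F->num. Stack=[( E - T / F] ptr=6 lookahead=) remaining=[) - id $]
Step 13: reduce T->T / F. Stack=[( E - T] ptr=6 lookahead=) remaining=[) - id $]
Step 14: reduce E->E - T. Stack=[( E] ptr=6 lookahead=) remaining=[) - id $]
Step 15: shift ). Stack=[( E )] ptr=7 lookahead=- remaining=[- id $]
Step 16: reduce F->( E ). Stack=[F] ptr=7 lookahead=- remaining=[- id $]
Step 17: reduce T->F. Stack=[T] ptr=7 lookahead=- remaining=[- id $]
Step 18: reduce E->T. Stack=[E] ptr=7 lookahead=- remaining=[- id $]
Step 19: shift -. Stack=[E -] ptr=8 lookahead=id remaining=[id $]
Step 20: shift id. Stack=[E - id] ptr=9 lookahead=$ remaining=[$]

Answer: E - id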